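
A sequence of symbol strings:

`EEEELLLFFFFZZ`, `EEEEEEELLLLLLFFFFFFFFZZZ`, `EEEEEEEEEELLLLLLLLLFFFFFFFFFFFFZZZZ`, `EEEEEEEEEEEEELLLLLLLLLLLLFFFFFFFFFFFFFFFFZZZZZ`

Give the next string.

EEEEEEEEEEEEEEEELLLLLLLLLLLLLLLFFFFFFFFFFFFFFFFFFFFZZZZZZ

Term n consists of 3n+1 E's, followed by 3n L's, followed by 4n F's, followed by n+1 Z's (n = 1, 2, …).
At n = 5 the blocks have lengths 16, 15, 20, 6.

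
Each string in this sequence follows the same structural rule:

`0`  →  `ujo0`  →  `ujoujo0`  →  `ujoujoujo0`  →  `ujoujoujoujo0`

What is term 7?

ujoujoujoujoujoujo0

Every step adds ujo at the front: s(k+1) = ujo·s(k).
From ujoujoujoujo0, 2 further steps: ujoujoujoujo0 → ujoujoujoujoujo0 → (answer).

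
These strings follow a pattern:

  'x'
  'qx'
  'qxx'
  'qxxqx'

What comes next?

qxxqxqxx

From term 3 onward, concatenate the last term with the second-to-last: qx·x = qxx, qxx·qx = qxxqx, …
The next term joins qxxqx and qxx.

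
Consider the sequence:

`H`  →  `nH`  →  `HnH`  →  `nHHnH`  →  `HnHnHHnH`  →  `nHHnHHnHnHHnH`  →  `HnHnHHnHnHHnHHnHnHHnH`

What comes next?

This is a Fibonacci-style word recurrence s(k) = s(k−2)·s(k−1): e.g. H·nH = HnH.
The next term joins nHHnHHnHnHHnH and HnHnHHnHnHHnHHnHnHHnH.

nHHnHHnHnHHnHHnHnHHnHnHHnHHnHnHHnH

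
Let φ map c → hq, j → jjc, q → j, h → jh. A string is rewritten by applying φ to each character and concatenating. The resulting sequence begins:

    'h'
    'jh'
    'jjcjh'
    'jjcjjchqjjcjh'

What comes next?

Applying the rule to each of the 13 symbols of jjcjjchqjjcjh gives the pieces jjc jjc hq jjc jjc hq jh j jjc jjc hq jjc jh, which concatenate to the answer.

jjcjjchqjjcjjchqjhjjjcjjchqjjcjh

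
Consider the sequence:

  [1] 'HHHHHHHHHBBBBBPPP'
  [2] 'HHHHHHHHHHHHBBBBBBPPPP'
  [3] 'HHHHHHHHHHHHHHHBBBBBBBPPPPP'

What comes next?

HHHHHHHHHHHHHHHHHHBBBBBBBBPPPPPP

Reading off run lengths: H runs 9, 12, 15; B runs 5, 6, 7; P runs 3, 4, 5 — each is linear in n, where the shown terms are n = 3, 4, 5.
For the next term, n = 6, so the run lengths are 18, 8, 6.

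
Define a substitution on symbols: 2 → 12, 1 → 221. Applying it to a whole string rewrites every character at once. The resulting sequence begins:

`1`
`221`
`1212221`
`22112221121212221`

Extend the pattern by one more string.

Rewriting the 17 symbols of 22112221121212221 one by one yields 12 12 221 221 12 12 12 221 221 12 221 12 221 12 12 12 221; concatenated:

12122212211212122212211222112221121212221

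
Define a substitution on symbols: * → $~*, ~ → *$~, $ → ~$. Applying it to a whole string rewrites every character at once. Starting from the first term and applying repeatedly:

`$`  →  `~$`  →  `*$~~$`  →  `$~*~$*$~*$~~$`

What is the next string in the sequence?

~$*$~$~**$~~$$~*~$*$~$~*~$*$~*$~~$

Replace each of the 13 characters of $~*~$*$~*$~~$ in place — ~$ *$~ $~* *$~ ~$ $~* ~$ *$~ $~* ~$ *$~ *$~ ~$ — and concatenate.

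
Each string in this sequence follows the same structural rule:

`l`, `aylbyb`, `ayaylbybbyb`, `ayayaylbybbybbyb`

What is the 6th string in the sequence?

ayayayayaylbybbybbybbybbyb

s(k+1) = ay·s(k)·byb, so each term gains ay as a prefix and byb as a suffix.
From ayayaylbybbybbyb, 2 further steps: ayayaylbybbybbyb → ayayayaylbybbybbybbyb → (answer).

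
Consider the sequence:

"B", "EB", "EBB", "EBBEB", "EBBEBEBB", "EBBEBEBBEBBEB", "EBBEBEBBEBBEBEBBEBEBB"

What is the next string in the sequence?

EBBEBEBBEBBEBEBBEBEBBEBBEBEBBEBBEB

Each term (from the third on) is the previous term followed by the one before it: term 3 = EB·B = EBB.
The next term joins EBBEBEBBEBBEBEBBEBEBB and EBBEBEBBEBBEB.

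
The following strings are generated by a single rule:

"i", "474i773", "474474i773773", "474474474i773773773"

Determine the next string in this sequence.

Every step adds 474 to the front and 773 to the end of the previous string.
Applying this once more to 474474474i773773773:

474474474474i773773773773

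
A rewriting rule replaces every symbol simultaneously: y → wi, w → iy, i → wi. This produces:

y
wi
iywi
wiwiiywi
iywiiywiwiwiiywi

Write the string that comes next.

Applying the rule to each of the 16 symbols of iywiiywiwiwiiywi gives the pieces wi wi iy wi wi wi iy wi iy wi iy wi wi wi iy wi, which concatenate to the answer.

wiwiiywiwiwiiywiiywiiywiwiwiiywi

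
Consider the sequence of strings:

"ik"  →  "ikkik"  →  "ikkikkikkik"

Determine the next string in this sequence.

Every step duplicates the string with 'k' between the halves.
Doubling ikkikkikkik with 'k' between the halves:

ikkikkikkikkikkikkikkik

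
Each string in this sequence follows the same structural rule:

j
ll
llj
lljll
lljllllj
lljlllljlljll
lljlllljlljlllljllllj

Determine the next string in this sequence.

lljlllljlljlllljlllljlljlllljlljll

Each term (from the third on) is the previous term followed by the one before it: term 3 = ll·j = llj.
Continuing: lljlllljlljlllljllllj · lljlllljlljll gives term 8.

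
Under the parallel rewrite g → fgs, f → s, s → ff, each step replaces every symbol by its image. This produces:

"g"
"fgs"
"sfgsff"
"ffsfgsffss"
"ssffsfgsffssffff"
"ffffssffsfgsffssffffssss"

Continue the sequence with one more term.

Replace each of the 24 characters of ffffssffsfgsffssffffssss in place — s s s s ff ff s s ff s fgs ff s s ff ff s s s s ff ff ff ff — and concatenate.

ssssffffssffsfgsffssffffssssffffffff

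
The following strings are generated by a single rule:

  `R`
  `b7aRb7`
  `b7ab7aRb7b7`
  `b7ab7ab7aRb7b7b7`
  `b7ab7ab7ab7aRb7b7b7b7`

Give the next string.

b7ab7ab7ab7ab7aRb7b7b7b7b7

Every step adds b7a to the front and b7 to the end of the previous string.
So the next term is b7a·b7ab7ab7ab7aRb7b7b7b7·b7.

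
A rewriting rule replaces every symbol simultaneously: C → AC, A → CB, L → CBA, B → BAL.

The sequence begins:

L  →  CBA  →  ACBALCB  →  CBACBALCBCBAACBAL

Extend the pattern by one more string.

ACBALCBACBALCBCBAACBALACBALCBCBACBALCBCBA

Applying the rule to each of the 17 symbols of CBACBALCBCBAACBAL gives the pieces AC BAL CB AC BAL CB CBA AC BAL AC BAL CB CB AC BAL CB CBA, which concatenate to the answer.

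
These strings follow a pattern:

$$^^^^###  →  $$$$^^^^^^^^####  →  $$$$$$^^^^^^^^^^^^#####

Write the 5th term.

$$$$$$$$$$^^^^^^^^^^^^^^^^^^^^#######

Reading off run lengths: $ runs 2, 4, 6; ^ runs 4, 8, 12; # runs 3, 4, 5 — each is linear in n (n = 1, 2, …).
At n = 5 the blocks have lengths 10, 20, 7.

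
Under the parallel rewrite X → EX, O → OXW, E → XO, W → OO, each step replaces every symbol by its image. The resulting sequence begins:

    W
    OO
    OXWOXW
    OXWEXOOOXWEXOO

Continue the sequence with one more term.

Rewriting the 14 symbols of OXWEXOOOXWEXOO one by one yields OXW EX OO XO EX OXW OXW OXW EX OO XO EX OXW OXW; concatenated:

OXWEXOOXOEXOXWOXWOXWEXOOXOEXOXWOXW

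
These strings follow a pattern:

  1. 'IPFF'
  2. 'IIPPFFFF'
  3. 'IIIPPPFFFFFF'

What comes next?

IIIIPPPPFFFFFFFF

Term n consists of n I's, followed by n P's, followed by 2n F's (n = 1, 2, …).
For the next term, n = 4, so the run lengths are 4, 4, 8.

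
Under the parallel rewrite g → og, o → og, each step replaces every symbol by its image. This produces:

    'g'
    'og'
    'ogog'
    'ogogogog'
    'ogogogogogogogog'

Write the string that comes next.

ogogogogogogogogogogogogogogogog

Replace each of the 16 characters of ogogogogogogogog in place — og og og og og og og og og og og og og og og og — and concatenate.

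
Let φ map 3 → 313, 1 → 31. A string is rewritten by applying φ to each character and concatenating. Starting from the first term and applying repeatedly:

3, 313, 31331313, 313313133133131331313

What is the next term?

Rewriting the 21 symbols of 313313133133131331313 one by one yields 313 31 313 313 31 313 31 313 313 31 313 313 31 313 31 313 313 31 313 31 313; concatenated:

3133131331331313313133133131331331313313133133131331313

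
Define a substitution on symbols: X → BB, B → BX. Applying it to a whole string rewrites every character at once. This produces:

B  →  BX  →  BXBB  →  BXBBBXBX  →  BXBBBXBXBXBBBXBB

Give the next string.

Applying the rule to each of the 16 symbols of BXBBBXBXBXBBBXBB gives the pieces BX BB BX BX BX BB BX BB BX BB BX BX BX BB BX BX, which concatenate to the answer.

BXBBBXBXBXBBBXBBBXBBBXBXBXBBBXBX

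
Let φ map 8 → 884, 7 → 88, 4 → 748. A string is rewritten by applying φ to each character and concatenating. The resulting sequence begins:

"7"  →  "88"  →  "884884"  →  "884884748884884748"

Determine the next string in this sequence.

φ(884884748884884748) expands symbol-by-symbol to 884 884 748 884 884 748 88 748 884 884 884 748 884 884 748 88 748 884; joining the 18 pieces gives the next term.

8848847488848847488874888488488474888488474888748884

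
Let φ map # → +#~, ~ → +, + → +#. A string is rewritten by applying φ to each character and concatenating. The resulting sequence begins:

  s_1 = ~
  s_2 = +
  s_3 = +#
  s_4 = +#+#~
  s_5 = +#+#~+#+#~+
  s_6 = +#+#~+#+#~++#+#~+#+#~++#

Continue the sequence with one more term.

+#+#~+#+#~++#+#~+#+#~++#+#+#~+#+#~++#+#~+#+#~++#+#+#~

Replace each of the 24 characters of +#+#~+#+#~++#+#~+#+#~++# in place — +# +#~ +# +#~ + +# +#~ +# +#~ + +# +# +#~ +# +#~ + +# +#~ +# +#~ + +# +# +#~ — and concatenate.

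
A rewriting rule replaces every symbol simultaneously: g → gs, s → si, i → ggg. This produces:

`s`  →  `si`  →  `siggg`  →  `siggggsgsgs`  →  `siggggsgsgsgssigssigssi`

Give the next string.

siggggsgsgsgssigssigssigssisiggggssisiggggssisiggg

φ(siggggsgsgsgssigssigssi) expands symbol-by-symbol to si ggg gs gs gs gs si gs si gs si gs si si ggg gs si si ggg gs si si ggg; joining the 23 pieces gives the next term.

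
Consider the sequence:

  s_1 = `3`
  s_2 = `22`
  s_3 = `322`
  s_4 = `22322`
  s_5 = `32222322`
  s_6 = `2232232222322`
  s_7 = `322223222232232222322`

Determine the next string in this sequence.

From term 3 onward, concatenate the second-to-last term with the last: 3·22 = 322, 22·322 = 22322, …
Continuing: 2232232222322 · 322223222232232222322 gives term 8.

2232232222322322223222232232222322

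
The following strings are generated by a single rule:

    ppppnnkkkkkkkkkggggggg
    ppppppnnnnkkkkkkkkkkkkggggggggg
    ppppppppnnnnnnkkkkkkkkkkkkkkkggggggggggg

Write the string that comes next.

ppppppppppnnnnnnnnkkkkkkkkkkkkkkkkkkggggggggggggg

Reading off run lengths: p runs 4, 6, 8; n runs 2, 4, 6; k runs 9, 12, 15; g runs 7, 9, 11 — each is linear in n, where the shown terms are n = 2, 3, 4.
For the next term, n = 5, so the run lengths are 10, 8, 18, 13.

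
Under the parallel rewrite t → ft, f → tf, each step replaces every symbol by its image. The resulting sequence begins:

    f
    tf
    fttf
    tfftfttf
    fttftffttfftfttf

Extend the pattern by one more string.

tfftfttffttftfftfttftffttfftfttf

Replace each of the 16 characters of fttftffttfftfttf in place — tf ft ft tf ft tf tf ft ft tf tf ft tf ft ft tf — and concatenate.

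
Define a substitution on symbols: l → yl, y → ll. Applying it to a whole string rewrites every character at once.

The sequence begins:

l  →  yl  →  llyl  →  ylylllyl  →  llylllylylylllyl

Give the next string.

φ(llylllylylylllyl) expands symbol-by-symbol to yl yl ll yl yl yl ll yl ll yl ll yl yl yl ll yl; joining the 16 pieces gives the next term.

ylylllylylylllylllylllylylylllyl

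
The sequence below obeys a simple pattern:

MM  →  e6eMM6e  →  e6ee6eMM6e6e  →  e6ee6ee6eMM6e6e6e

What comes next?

Each term wraps the previous one in e6e on the left and 6e on the right.
So the next term is e6e·e6ee6ee6eMM6e6e6e·6e.

e6ee6ee6ee6eMM6e6e6e6e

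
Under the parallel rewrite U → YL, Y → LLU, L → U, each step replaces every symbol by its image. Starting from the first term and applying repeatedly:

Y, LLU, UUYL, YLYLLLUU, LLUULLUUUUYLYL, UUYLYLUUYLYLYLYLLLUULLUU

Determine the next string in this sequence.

Applying the rule to each of the 24 symbols of UUYLYLUUYLYLYLYLLLUULLUU gives the pieces YL YL LLU U LLU U YL YL LLU U LLU U LLU U LLU U U U YL YL U U YL YL, which concatenate to the answer.

YLYLLLUULLUUYLYLLLUULLUULLUULLUUUUYLYLUUYLYL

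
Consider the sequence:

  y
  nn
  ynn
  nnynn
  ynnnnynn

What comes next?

nnynnynnnnynn

Each term (from the third on) is the two preceding terms concatenated in order: term 3 = y·nn = ynn.
The next term joins nnynn and ynnnnynn.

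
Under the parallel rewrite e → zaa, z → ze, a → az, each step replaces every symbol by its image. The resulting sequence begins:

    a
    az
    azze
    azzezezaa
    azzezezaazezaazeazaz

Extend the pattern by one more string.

Rewriting the 20 symbols of azzezezaazezaazeazaz one by one yields az ze ze zaa ze zaa ze az az ze zaa ze az az ze zaa az ze az ze; concatenated:

azzezezaazezaazeazazzezaazeazazzezaaazzeazze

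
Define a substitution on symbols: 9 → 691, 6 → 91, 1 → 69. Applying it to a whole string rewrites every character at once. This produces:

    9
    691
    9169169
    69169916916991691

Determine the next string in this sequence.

91691699169169169916916991691691699169169

φ(69169916916991691) expands symbol-by-symbol to 91 691 69 91 691 691 69 91 691 69 91 691 691 69 91 691 69; joining the 17 pieces gives the next term.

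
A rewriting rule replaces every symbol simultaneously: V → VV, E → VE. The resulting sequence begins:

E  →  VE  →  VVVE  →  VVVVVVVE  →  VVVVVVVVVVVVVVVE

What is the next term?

Rewriting the 16 symbols of VVVVVVVVVVVVVVVE one by one yields VV VV VV VV VV VV VV VV VV VV VV VV VV VV VV VE; concatenated:

VVVVVVVVVVVVVVVVVVVVVVVVVVVVVVVE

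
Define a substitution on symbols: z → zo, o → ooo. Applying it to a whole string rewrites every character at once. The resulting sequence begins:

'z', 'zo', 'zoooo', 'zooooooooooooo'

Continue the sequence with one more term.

Rewriting the 14 symbols of zooooooooooooo one by one yields zo ooo ooo ooo ooo ooo ooo ooo ooo ooo ooo ooo ooo ooo; concatenated:

zoooooooooooooooooooooooooooooooooooooooo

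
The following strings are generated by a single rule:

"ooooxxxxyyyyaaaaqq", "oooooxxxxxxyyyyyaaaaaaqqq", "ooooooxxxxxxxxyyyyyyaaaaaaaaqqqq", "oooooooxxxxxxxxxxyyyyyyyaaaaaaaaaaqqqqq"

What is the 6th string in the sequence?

Each string has the form o^{n+2} x^{2n} y^{n+2} a^{2n} q^{n}, where the shown terms are n = 2, 3, 4, 5.
At n = 7 the blocks have lengths 9, 14, 9, 14, 7.

oooooooooxxxxxxxxxxxxxxyyyyyyyyyaaaaaaaaaaaaaaqqqqqqq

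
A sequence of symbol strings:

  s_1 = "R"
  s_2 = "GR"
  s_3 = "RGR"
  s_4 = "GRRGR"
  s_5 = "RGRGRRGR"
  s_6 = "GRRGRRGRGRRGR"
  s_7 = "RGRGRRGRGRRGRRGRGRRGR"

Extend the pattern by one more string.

GRRGRRGRGRRGRRGRGRRGRGRRGRRGRGRRGR

Each term (from the third on) is the two preceding terms concatenated in order: term 3 = R·GR = RGR.
So term 8 is GRRGRRGRGRRGR·RGRGRRGRGRRGRRGRGRRGR.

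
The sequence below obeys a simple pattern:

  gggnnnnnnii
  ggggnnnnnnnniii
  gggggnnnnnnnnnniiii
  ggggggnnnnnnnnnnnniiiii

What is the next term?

Term n consists of n+1 g's, followed by 2n+2 n's, followed by n i's, where the shown terms are n = 2, 3, 4, 5.
Setting n = 6 gives 7, 14, 6 characters in each block.

gggggggnnnnnnnnnnnnnniiiiii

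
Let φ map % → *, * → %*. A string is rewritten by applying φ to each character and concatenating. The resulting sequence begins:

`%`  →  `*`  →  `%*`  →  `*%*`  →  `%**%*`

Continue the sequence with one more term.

*%*%**%*

Apply φ to %**%* symbol by symbol: %→*, *→%*, *→%*, %→*, *→%*; joined: * %* %* * %*.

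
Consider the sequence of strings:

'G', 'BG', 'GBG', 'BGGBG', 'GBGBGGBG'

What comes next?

BGGBGGBGBGGBG

This is a Fibonacci-style word recurrence s(k) = s(k−2)·s(k−1): e.g. G·BG = GBG.
Continuing: BGGBG · GBGBGGBG gives term 6.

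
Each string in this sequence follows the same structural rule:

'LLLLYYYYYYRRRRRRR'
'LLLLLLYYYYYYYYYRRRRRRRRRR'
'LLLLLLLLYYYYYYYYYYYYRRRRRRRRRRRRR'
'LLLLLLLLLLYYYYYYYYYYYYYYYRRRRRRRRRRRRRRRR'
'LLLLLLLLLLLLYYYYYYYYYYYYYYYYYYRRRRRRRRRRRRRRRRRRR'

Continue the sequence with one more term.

The n-th term is 2n L's then 3n Y's then 3n+1 R's, where the shown terms are n = 2, 3, 4, 5, 6.
For the next term, n = 7, so the run lengths are 14, 21, 22.

LLLLLLLLLLLLLLYYYYYYYYYYYYYYYYYYYYYRRRRRRRRRRRRRRRRRRRRRR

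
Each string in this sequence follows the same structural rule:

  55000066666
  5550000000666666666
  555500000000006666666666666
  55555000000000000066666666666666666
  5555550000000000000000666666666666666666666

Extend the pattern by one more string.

The n-th term is n+1 5's then 3n+1 0's then 4n+1 6's (n = 1, 2, …).
At n = 6 the blocks have lengths 7, 19, 25.

555555500000000000000000006666666666666666666666666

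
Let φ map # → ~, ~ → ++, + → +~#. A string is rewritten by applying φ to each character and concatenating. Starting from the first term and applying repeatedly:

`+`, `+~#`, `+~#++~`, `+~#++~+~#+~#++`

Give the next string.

+~#++~+~#+~#+++~#++~+~#++~+~#+~#

Applying the rule to each of the 14 symbols of +~#++~+~#+~#++ gives the pieces +~# ++ ~ +~# +~# ++ +~# ++ ~ +~# ++ ~ +~# +~#, which concatenate to the answer.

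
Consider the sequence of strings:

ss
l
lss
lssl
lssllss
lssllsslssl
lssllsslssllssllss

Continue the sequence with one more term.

lssllsslssllssllsslssllsslssl

Each term (from the third on) is the previous term followed by the one before it: term 3 = l·ss = lss.
Continuing: lssllsslssllssllss · lssllsslssl gives term 8.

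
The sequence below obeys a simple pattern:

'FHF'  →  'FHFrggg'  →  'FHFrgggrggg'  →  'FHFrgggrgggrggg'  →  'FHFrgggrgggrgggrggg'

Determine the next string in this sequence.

FHFrgggrgggrgggrgggrggg

The strings grow by a fixed suffix rggg each time.
One more step from FHFrgggrgggrgggrggg gives the answer.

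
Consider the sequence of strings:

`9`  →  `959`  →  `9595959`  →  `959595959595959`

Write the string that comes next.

Each string is two copies of the previous one joined by '5'.
So the next term is two copies of 959595959595959 with '5' between the halves.

9595959595959595959595959595959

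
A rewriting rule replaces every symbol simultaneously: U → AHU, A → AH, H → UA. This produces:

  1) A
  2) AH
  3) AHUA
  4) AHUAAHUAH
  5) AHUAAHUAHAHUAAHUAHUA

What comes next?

Replace each of the 20 characters of AHUAAHUAHAHUAAHUAHUA in place — AH UA AHU AH AH UA AHU AH UA AH UA AHU AH AH UA AHU AH UA AHU AH — and concatenate.

AHUAAHUAHAHUAAHUAHUAAHUAAHUAHAHUAAHUAHUAAHUAH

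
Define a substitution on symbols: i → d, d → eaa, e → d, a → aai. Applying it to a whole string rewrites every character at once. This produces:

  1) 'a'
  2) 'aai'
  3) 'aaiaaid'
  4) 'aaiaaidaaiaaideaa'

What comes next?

Rewriting the 17 symbols of aaiaaidaaiaaideaa one by one yields aai aai d aai aai d eaa aai aai d aai aai d eaa d aai aai; concatenated:

aaiaaidaaiaaideaaaaiaaidaaiaaideaadaaiaai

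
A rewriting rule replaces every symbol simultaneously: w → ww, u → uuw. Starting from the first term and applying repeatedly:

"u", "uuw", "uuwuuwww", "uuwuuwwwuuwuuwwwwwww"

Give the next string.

φ(uuwuuwwwuuwuuwwwwwww) expands symbol-by-symbol to uuw uuw ww uuw uuw ww ww ww uuw uuw ww uuw uuw ww ww ww ww ww ww ww; joining the 20 pieces gives the next term.

uuwuuwwwuuwuuwwwwwwwuuwuuwwwuuwuuwwwwwwwwwwwwwww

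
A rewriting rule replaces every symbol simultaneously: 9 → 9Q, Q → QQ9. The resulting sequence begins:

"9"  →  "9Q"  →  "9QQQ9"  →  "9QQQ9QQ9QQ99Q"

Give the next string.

Rewriting the 13 symbols of 9QQQ9QQ9QQ99Q one by one yields 9Q QQ9 QQ9 QQ9 9Q QQ9 QQ9 9Q QQ9 QQ9 9Q 9Q QQ9; concatenated:

9QQQ9QQ9QQ99QQQ9QQ99QQQ9QQ99Q9QQQ9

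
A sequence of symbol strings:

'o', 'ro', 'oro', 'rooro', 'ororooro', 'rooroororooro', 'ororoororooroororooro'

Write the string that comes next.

This is a Fibonacci-style word recurrence s(k) = s(k−2)·s(k−1): e.g. o·ro = oro.
So term 8 is rooroororooro·ororoororooroororooro.

rooroororooroororoororooroororooro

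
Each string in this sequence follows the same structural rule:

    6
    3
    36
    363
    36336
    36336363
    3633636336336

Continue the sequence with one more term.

363363633633636336363

From term 3 onward, concatenate the last term with the second-to-last: 3·6 = 36, 36·3 = 363, …
The next term joins 3633636336336 and 36336363.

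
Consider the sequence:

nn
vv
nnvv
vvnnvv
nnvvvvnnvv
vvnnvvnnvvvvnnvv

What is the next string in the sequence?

nnvvvvnnvvvvnnvvnnvvvvnnvv

From term 3 onward, concatenate the second-to-last term with the last: nn·vv = nnvv, vv·nnvv = vvnnvv, …
The next term joins nnvvvvnnvv and vvnnvvnnvvvvnnvv.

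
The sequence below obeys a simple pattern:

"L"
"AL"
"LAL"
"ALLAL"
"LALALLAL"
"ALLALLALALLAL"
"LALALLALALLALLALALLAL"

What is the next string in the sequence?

ALLALLALALLALLALALLALALLALLALALLAL

Each term (from the third on) is the two preceding terms concatenated in order: term 3 = L·AL = LAL.
So term 8 is ALLALLALALLAL·LALALLALALLALLALALLAL.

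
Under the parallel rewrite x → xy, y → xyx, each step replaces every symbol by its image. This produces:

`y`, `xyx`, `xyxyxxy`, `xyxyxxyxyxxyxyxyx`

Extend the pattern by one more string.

xyxyxxyxyxxyxyxyxxyxyxxyxyxyxxyxyxxyxyxxy

φ(xyxyxxyxyxxyxyxyx) expands symbol-by-symbol to xy xyx xy xyx xy xy xyx xy xyx xy xy xyx xy xyx xy xyx xy; joining the 17 pieces gives the next term.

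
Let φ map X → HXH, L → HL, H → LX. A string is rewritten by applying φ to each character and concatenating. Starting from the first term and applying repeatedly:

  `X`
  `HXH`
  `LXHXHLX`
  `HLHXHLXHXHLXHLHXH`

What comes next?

φ(HLHXHLXHXHLXHLHXH) expands symbol-by-symbol to LX HL LX HXH LX HL HXH LX HXH LX HL HXH LX HL LX HXH LX; joining the 17 pieces gives the next term.

LXHLLXHXHLXHLHXHLXHXHLXHLHXHLXHLLXHXHLX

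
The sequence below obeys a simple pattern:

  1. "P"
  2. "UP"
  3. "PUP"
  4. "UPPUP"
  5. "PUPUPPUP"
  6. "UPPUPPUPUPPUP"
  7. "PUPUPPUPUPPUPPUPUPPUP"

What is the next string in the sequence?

UPPUPPUPUPPUPPUPUPPUPUPPUPPUPUPPUP

Each term (from the third on) is the two preceding terms concatenated in order: term 3 = P·UP = PUP.
Continuing: UPPUPPUPUPPUP · PUPUPPUPUPPUPPUPUPPUP gives term 8.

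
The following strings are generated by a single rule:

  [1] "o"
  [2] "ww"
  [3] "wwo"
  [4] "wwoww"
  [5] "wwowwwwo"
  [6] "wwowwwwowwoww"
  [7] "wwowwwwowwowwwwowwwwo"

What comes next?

From term 3 onward, concatenate the last term with the second-to-last: ww·o = wwo, wwo·ww = wwoww, …
So term 8 is wwowwwwowwowwwwowwwwo·wwowwwwowwoww.

wwowwwwowwowwwwowwwwowwowwwwowwoww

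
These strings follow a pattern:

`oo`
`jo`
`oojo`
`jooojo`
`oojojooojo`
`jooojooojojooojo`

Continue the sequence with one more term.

From term 3 onward, concatenate the second-to-last term with the last: oo·jo = oojo, jo·oojo = jooojo, …
So term 7 is oojojooojo·jooojooojojooojo.

oojojooojojooojooojojooojo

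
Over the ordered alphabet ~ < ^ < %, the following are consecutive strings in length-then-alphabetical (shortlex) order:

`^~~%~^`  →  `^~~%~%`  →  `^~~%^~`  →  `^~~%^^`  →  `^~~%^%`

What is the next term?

^~~%%~

Treat ^~~%^% as a base-3 numeral over the given alphabet and add one, carrying through any trailing %'s.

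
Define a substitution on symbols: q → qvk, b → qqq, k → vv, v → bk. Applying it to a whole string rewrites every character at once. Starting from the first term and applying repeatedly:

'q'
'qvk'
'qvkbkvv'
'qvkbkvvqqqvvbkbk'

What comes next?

Rewriting the 16 symbols of qvkbkvvqqqvvbkbk one by one yields qvk bk vv qqq vv bk bk qvk qvk qvk bk bk qqq vv qqq vv; concatenated:

qvkbkvvqqqvvbkbkqvkqvkqvkbkbkqqqvvqqqvv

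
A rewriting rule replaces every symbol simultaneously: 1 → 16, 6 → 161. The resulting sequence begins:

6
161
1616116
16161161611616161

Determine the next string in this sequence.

Rewriting the 17 symbols of 16161161611616161 one by one yields 16 161 16 161 16 16 161 16 161 16 16 161 16 161 16 161 16; concatenated:

16161161611616161161611616161161611616116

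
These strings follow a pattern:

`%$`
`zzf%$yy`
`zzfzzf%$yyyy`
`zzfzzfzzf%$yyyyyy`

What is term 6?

Each term wraps the previous one in zzf on the left and yy on the right.
From zzfzzfzzf%$yyyyyy, 2 further steps: zzfzzfzzf%$yyyyyy → zzfzzfzzfzzf%$yyyyyyyy → (answer).

zzfzzfzzfzzfzzf%$yyyyyyyyyy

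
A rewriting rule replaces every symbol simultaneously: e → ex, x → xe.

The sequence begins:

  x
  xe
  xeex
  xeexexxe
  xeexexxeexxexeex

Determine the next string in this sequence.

φ(xeexexxeexxexeex) expands symbol-by-symbol to xe ex ex xe ex xe xe ex ex xe xe ex xe ex ex xe; joining the 16 pieces gives the next term.

xeexexxeexxexeexexxexeexxeexexxe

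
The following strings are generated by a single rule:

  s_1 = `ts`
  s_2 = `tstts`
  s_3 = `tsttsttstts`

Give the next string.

Each string is two copies of the previous one joined by 't'.
So the next term is two copies of tsttsttstts with 't' between the halves.

tsttsttsttsttsttsttstts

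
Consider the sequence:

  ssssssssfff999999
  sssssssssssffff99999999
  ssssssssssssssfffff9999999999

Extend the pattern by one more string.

sssssssssssssssssffffff999999999999

Term n consists of 3n-1 s's, followed by n f's, followed by 2n 9's, where the shown terms are n = 3, 4, 5.
For the next term, n = 6, so the run lengths are 17, 6, 12.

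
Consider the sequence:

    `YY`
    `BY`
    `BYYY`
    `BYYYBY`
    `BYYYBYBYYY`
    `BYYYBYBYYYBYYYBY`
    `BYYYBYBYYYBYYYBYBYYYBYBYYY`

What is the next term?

BYYYBYBYYYBYYYBYBYYYBYBYYYBYYYBYBYYYBYYYBY

From term 3 onward, concatenate the last term with the second-to-last: BY·YY = BYYY, BYYY·BY = BYYYBY, …
So term 8 is BYYYBYBYYYBYYYBYBYYYBYBYYY·BYYYBYBYYYBYYYBY.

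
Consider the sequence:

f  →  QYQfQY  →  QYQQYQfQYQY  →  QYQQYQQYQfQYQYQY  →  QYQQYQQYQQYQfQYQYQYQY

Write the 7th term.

QYQQYQQYQQYQQYQQYQfQYQYQYQYQYQY

Every step adds QYQ to the front and QY to the end of the previous string.
From QYQQYQQYQQYQfQYQYQYQY, 2 further steps: QYQQYQQYQQYQfQYQYQYQY → QYQQYQQYQQYQQYQfQYQYQYQYQY → (answer).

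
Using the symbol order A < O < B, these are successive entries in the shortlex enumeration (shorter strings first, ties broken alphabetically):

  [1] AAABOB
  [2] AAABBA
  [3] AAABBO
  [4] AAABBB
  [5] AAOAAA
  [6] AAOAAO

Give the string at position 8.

AAOAOA

Stepping forward 2 times from AAOAAO: AAOAAO → AAOAAB, then the target.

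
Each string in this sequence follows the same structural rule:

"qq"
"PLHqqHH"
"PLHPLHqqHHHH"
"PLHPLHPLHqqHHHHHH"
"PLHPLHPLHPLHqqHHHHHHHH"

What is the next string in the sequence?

PLHPLHPLHPLHPLHqqHHHHHHHHHH

Every step adds PLH to the front and HH to the end of the previous string.
So the next term is PLH·PLHPLHPLHPLHqqHHHHHHHH·HH.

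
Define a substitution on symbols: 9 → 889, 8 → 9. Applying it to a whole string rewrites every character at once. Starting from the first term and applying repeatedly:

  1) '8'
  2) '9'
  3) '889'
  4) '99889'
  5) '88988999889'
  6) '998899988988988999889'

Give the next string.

φ(998899988988988999889) expands symbol-by-symbol to 889 889 9 9 889 889 889 9 9 889 9 9 889 9 9 889 889 889 9 9 889; joining the 21 pieces gives the next term.

8898899988988988999889998899988988988999889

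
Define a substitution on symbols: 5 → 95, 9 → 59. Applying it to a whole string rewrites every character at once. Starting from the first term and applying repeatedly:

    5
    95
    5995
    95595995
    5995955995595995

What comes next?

Applying the rule to each of the 16 symbols of 5995955995595995 gives the pieces 95 59 59 95 59 95 95 59 59 95 95 59 95 59 59 95, which concatenate to the answer.

95595995599595595995955995595995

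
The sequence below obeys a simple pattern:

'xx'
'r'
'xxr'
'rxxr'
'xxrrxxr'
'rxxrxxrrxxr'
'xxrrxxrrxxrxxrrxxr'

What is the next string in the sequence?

Each term (from the third on) is the two preceding terms concatenated in order: term 3 = xx·r = xxr.
So term 8 is rxxrxxrrxxr·xxrrxxrrxxrxxrrxxr.

rxxrxxrrxxrxxrrxxrrxxrxxrrxxr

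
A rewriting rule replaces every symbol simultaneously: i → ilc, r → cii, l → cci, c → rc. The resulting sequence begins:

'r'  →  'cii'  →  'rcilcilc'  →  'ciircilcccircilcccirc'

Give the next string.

φ(ciircilcccircilcccirc) expands symbol-by-symbol to rc ilc ilc cii rc ilc cci rc rc rc ilc cii rc ilc cci rc rc rc ilc cii rc; joining the 21 pieces gives the next term.

rcilcilcciircilcccircrcrcilcciircilcccircrcrcilcciirc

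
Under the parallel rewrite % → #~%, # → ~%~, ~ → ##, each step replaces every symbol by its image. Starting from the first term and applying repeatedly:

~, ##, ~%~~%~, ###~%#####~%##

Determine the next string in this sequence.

~%~~%~~%~###~%~%~~%~~%~~%~~%~###~%~%~~%~

Applying the rule to each of the 14 symbols of ###~%#####~%## gives the pieces ~%~ ~%~ ~%~ ## #~% ~%~ ~%~ ~%~ ~%~ ~%~ ## #~% ~%~ ~%~, which concatenate to the answer.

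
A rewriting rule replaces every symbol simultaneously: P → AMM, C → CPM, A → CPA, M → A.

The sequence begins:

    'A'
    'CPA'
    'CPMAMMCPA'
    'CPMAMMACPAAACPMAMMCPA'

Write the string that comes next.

Rewriting the 21 symbols of CPMAMMACPAAACPMAMMCPA one by one yields CPM AMM A CPA A A CPA CPM AMM CPA CPA CPA CPM AMM A CPA A A CPM AMM CPA; concatenated:

CPMAMMACPAAACPACPMAMMCPACPACPACPMAMMACPAAACPMAMMCPA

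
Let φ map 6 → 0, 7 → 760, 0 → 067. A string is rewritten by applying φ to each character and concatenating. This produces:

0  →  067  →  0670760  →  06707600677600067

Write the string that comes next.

Rewriting the 17 symbols of 06707600677600067 one by one yields 067 0 760 067 760 0 067 067 0 760 760 0 067 067 067 0 760; concatenated:

06707600677600067067076076000670670670760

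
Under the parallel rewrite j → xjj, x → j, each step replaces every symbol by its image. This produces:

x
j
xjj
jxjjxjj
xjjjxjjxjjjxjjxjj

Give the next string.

jxjjxjjxjjjxjjxjjjxjjxjjxjjjxjjxjjjxjjxjj

Applying the rule to each of the 17 symbols of xjjjxjjxjjjxjjxjj gives the pieces j xjj xjj xjj j xjj xjj j xjj xjj xjj j xjj xjj j xjj xjj, which concatenate to the answer.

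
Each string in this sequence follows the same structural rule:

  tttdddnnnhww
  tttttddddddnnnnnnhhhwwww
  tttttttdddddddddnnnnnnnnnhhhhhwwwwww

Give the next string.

tttttttttddddddddddddnnnnnnnnnnnnhhhhhhhwwwwwwww

Reading off run lengths: t runs 3, 5, 7; d runs 3, 6, 9; n runs 3, 6, 9; h runs 1, 3, 5; w runs 2, 4, 6 — each is linear in n (n = 1, 2, …).
At n = 4 the blocks have lengths 9, 12, 12, 7, 8.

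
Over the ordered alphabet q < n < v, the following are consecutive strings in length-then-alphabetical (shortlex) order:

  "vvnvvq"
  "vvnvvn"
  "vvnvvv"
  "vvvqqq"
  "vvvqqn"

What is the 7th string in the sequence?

vvvqnq

Continuing the enumeration 2 steps past vvvqqn: vvvqqn → vvvqqv → (answer).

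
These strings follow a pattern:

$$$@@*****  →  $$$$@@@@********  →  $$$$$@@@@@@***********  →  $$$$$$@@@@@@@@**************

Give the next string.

$$$$$$$@@@@@@@@@@*****************

Term n consists of n+2 $'s, followed by 2n @'s, followed by 3n+2 *'s (n = 1, 2, …).
For the next term, n = 5, so the run lengths are 7, 10, 17.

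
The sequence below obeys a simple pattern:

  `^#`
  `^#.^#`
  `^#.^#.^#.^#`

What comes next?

^#.^#.^#.^#.^#.^#.^#.^#

s(k+1) = s(k)·.·s(k) — each term doubles the last with '.' between the halves.
So the next term is two copies of ^#.^#.^#.^# with '.' between the halves.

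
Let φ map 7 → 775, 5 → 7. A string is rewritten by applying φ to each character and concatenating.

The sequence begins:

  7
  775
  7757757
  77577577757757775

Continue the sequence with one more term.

φ(77577577757757775) expands symbol-by-symbol to 775 775 7 775 775 7 775 775 775 7 775 775 7 775 775 775 7; joining the 17 pieces gives the next term.

77577577757757775775775777577577757757757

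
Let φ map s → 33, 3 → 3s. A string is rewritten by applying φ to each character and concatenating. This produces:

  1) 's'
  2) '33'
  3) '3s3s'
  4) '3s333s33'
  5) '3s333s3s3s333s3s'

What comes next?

3s333s3s3s333s333s333s3s3s333s33

Applying the rule to each of the 16 symbols of 3s333s3s3s333s3s gives the pieces 3s 33 3s 3s 3s 33 3s 33 3s 33 3s 3s 3s 33 3s 33, which concatenate to the answer.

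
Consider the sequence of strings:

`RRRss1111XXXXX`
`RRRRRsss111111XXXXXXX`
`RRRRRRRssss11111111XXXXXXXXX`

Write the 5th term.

Reading off run lengths: R runs 3, 5, 7; s runs 2, 3, 4; 1 runs 4, 6, 8; X runs 5, 7, 9 — each is linear in n, where the shown terms are n = 2, 3, 4.
For term 5, n = 6, so the run lengths are 11, 6, 12, 13.

RRRRRRRRRRRssssss111111111111XXXXXXXXXXXXX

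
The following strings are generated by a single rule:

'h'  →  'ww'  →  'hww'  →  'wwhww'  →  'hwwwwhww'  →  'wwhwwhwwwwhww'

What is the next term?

hwwwwhwwwwhwwhwwwwhww

From term 3 onward, concatenate the second-to-last term with the last: h·ww = hww, ww·hww = wwhww, …
Continuing: hwwwwhww · wwhwwhwwwwhww gives term 7.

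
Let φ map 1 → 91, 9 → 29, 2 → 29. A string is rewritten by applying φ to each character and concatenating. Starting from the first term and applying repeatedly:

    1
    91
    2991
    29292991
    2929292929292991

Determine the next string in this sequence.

29292929292929292929292929292991

Replace each of the 16 characters of 2929292929292991 in place — 29 29 29 29 29 29 29 29 29 29 29 29 29 29 29 91 — and concatenate.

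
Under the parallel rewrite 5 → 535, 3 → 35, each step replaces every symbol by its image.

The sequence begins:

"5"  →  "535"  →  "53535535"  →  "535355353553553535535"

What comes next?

5353553535535535355353553553535535535355353553553535535

Replace each of the 21 characters of 535355353553553535535 in place — 535 35 535 35 535 535 35 535 35 535 535 35 535 535 35 535 35 535 535 35 535 — and concatenate.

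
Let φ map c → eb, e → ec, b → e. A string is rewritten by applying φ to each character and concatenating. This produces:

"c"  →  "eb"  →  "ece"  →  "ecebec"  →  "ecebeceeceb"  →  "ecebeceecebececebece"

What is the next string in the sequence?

Rewriting the 20 symbols of ecebeceecebececebece one by one yields ec eb ec e ec eb ec ec eb ec e ec eb ec eb ec e ec eb ec; concatenated:

ecebeceecebececebeceecebecebeceecebec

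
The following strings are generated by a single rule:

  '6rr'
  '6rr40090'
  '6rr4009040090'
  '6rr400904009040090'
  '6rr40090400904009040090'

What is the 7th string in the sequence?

The strings grow by a fixed suffix 40090 each time.
From 6rr40090400904009040090, 2 further steps: 6rr40090400904009040090 → 6rr4009040090400904009040090 → (answer).

6rr400904009040090400904009040090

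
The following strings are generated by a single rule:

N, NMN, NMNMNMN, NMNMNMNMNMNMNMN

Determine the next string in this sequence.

Each string is two copies of the previous one joined by 'M'.
Doubling NMNMNMNMNMNMNMN with 'M' between the halves:

NMNMNMNMNMNMNMNMNMNMNMNMNMNMNMN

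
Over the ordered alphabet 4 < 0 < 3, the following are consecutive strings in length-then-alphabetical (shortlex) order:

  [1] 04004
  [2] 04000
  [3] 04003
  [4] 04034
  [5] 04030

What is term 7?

Continuing the enumeration 2 steps past 04030: 04030 → 04033 → (answer).

04344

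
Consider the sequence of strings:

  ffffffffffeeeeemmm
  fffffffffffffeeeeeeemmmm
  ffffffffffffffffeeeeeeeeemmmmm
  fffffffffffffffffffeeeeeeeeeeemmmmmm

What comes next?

ffffffffffffffffffffffeeeeeeeeeeeeemmmmmmm

Each string has the form f^{3n+1} e^{2n-1} m^{n}, where the shown terms are n = 3, 4, 5, 6.
At n = 7 the blocks have lengths 22, 13, 7.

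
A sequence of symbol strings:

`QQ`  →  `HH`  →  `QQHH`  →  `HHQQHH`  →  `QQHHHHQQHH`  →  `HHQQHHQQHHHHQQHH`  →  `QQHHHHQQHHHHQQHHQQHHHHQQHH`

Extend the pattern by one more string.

Each term (from the third on) is the two preceding terms concatenated in order: term 3 = QQ·HH = QQHH.
So term 8 is HHQQHHQQHHHHQQHH·QQHHHHQQHHHHQQHHQQHHHHQQHH.

HHQQHHQQHHHHQQHHQQHHHHQQHHHHQQHHQQHHHHQQHH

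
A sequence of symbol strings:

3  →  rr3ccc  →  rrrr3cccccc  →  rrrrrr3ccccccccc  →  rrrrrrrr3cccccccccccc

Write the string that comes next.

s(k+1) = rr·s(k)·ccc, so each term gains rr as a prefix and ccc as a suffix.
Applying this once more to rrrrrrrr3cccccccccccc:

rrrrrrrrrr3ccccccccccccccc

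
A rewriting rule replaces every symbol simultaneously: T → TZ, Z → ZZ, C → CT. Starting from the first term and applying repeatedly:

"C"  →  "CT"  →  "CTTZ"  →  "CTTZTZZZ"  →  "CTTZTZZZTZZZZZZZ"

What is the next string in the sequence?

Rewriting the 16 symbols of CTTZTZZZTZZZZZZZ one by one yields CT TZ TZ ZZ TZ ZZ ZZ ZZ TZ ZZ ZZ ZZ ZZ ZZ ZZ ZZ; concatenated:

CTTZTZZZTZZZZZZZTZZZZZZZZZZZZZZZ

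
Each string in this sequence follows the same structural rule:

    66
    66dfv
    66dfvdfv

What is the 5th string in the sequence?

Every step adds dfv to the end: s(k+1) = s(k)·dfv.
From 66dfvdfv, 2 further steps: 66dfvdfv → 66dfvdfvdfv → (answer).

66dfvdfvdfvdfv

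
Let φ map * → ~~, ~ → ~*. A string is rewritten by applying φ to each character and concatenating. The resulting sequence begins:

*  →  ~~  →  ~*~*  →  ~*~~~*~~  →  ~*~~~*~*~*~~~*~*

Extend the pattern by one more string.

Applying the rule to each of the 16 symbols of ~*~~~*~*~*~~~*~* gives the pieces ~* ~~ ~* ~* ~* ~~ ~* ~~ ~* ~~ ~* ~* ~* ~~ ~* ~~, which concatenate to the answer.

~*~~~*~*~*~~~*~~~*~~~*~*~*~~~*~~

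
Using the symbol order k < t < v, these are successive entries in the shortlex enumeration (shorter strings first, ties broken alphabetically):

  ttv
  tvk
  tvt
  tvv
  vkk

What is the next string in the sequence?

vkt

Treat vkk as a base-3 numeral over the given alphabet and add one, carrying through any trailing v's.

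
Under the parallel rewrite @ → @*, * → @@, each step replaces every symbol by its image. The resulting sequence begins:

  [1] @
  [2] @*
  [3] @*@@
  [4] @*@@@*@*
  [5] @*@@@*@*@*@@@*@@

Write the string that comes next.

Applying the rule to each of the 16 symbols of @*@@@*@*@*@@@*@@ gives the pieces @* @@ @* @* @* @@ @* @@ @* @@ @* @* @* @@ @* @*, which concatenate to the answer.

@*@@@*@*@*@@@*@@@*@@@*@*@*@@@*@*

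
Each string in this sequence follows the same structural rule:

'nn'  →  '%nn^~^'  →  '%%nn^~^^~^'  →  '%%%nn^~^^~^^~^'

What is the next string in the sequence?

s(k+1) = %·s(k)·^~^, so each term gains % as a prefix and ^~^ as a suffix.
One more step from %%%nn^~^^~^^~^ gives the answer.

%%%%nn^~^^~^^~^^~^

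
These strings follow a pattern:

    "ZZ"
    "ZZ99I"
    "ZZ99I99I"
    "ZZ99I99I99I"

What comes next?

Each term is the previous one with 99I appended.
Applying this once more to ZZ99I99I99I:

ZZ99I99I99I99I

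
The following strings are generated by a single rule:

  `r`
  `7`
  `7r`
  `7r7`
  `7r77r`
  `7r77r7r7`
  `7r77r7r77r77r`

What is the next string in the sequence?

7r77r7r77r77r7r77r7r7

This is a Fibonacci-style word recurrence s(k) = s(k−1)·s(k−2): e.g. 7·r = 7r.
Continuing: 7r77r7r77r77r · 7r77r7r7 gives term 8.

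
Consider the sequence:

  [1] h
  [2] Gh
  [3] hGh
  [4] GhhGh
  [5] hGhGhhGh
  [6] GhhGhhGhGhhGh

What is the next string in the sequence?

hGhGhhGhGhhGhhGhGhhGh

From term 3 onward, concatenate the second-to-last term with the last: h·Gh = hGh, Gh·hGh = GhhGh, …
Continuing: hGhGhhGh · GhhGhhGhGhhGh gives term 7.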